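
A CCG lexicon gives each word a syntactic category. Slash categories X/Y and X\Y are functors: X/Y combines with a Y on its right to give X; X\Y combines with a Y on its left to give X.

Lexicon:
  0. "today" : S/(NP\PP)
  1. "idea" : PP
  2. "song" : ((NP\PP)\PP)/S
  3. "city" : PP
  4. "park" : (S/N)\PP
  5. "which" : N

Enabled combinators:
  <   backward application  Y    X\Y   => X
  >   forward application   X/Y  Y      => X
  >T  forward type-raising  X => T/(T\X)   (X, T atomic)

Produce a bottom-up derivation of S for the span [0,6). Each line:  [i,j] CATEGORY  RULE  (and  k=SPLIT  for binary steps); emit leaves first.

[0,6] S   >
  [0,1] "today" : S/(NP\PP)
  [1,6] NP\PP   <
    [1,2] "idea" : PP
    [2,6] (NP\PP)\PP   >
      [2,3] "song" : ((NP\PP)\PP)/S
      [3,6] S   >
        [3,5] S/N   <
          [3,4] "city" : PP
          [4,5] "park" : (S/N)\PP
        [5,6] "which" : N

[0,1] S/(NP\PP)  lex  "today"
[1,2] PP  lex  "idea"
[2,3] ((NP\PP)\PP)/S  lex  "song"
[3,4] PP  lex  "city"
[4,5] (S/N)\PP  lex  "park"
[3,5] S/N  <  k=4
[5,6] N  lex  "which"
[3,6] S  >  k=5
[2,6] (NP\PP)\PP  >  k=3
[1,6] NP\PP  <  k=2
[0,6] S  >  k=1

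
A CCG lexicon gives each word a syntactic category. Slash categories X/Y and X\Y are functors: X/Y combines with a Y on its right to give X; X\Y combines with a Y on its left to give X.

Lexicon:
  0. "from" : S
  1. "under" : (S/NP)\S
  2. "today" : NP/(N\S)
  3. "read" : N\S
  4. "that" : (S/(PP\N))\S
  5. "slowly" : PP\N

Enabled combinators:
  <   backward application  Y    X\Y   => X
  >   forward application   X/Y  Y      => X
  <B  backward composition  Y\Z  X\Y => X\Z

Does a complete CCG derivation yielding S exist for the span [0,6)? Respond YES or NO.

YES

[0,6] S   >
  [0,5] S/(PP\N)   <
    [0,4] S   >
      [0,2] S/NP   <
        [0,1] "from" : S
        [1,2] "under" : (S/NP)\S
      [2,4] NP   >
        [2,3] "today" : NP/(N\S)
        [3,4] "read" : N\S
    [4,5] "that" : (S/(PP\N))\S
  [5,6] "slowly" : PP\N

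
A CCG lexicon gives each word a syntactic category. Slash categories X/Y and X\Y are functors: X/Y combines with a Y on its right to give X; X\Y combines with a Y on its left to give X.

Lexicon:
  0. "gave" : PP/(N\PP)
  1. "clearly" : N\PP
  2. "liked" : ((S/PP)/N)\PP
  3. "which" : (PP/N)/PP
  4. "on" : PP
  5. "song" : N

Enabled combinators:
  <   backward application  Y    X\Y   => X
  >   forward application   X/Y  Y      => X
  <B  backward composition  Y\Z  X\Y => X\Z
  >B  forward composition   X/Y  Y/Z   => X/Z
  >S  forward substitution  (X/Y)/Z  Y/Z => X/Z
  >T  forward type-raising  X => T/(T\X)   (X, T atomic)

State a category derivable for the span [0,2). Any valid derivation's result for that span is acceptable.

PP

[0,6] S   >
  [0,5] S/N   >S
    [0,3] (S/PP)/N   <
      [0,2] PP   >
        [0,1] "gave" : PP/(N\PP)
        [1,2] "clearly" : N\PP
      [2,3] "liked" : ((S/PP)/N)\PP
    [3,5] PP/N   >
      [3,4] "which" : (PP/N)/PP
      [4,5] "on" : PP
  [5,6] "song" : N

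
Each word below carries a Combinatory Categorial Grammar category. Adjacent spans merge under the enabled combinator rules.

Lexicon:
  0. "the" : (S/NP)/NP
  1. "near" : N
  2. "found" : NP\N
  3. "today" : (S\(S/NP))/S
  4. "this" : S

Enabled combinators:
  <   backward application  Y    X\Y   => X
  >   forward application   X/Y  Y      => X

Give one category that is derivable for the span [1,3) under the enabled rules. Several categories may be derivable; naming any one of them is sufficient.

[0,5] S   <
  [0,3] S/NP   >
    [0,1] "the" : (S/NP)/NP
    [1,3] NP   <
      [1,2] "near" : N
      [2,3] "found" : NP\N
  [3,5] S\(S/NP)   >
    [3,4] "today" : (S\(S/NP))/S
    [4,5] "this" : S

NP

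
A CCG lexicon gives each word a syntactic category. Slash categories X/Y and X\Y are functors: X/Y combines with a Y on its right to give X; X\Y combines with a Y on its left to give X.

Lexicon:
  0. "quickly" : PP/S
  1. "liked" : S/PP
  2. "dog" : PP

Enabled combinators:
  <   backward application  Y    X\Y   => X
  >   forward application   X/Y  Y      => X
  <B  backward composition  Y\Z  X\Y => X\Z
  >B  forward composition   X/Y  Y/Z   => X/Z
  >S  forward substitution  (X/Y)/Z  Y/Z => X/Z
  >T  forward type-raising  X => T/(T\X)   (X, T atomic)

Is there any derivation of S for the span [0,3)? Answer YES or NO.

NO

PP/S S/PP PP
CKY chart[0,3] = {N/(N\PP), NP/(NP\PP), PP, PP/(PP\PP), PP/(S\S), S/(S\PP)}; S ∉ chart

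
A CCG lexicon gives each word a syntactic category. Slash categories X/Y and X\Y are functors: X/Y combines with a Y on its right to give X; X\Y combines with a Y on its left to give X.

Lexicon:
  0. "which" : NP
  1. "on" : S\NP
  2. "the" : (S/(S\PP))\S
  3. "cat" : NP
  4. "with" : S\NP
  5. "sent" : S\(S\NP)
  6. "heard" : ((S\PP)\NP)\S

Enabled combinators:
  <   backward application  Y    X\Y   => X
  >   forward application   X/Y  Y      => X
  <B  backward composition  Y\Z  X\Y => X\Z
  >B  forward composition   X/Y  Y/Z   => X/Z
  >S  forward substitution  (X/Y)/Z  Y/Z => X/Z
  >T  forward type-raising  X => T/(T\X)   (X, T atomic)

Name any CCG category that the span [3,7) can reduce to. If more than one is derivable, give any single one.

S\PP

[0,7] S   >
  [0,3] S/(S\PP)   <
    [0,2] S   >
      [0,1] S/(S\NP)   >T
        [0,1] "which" : NP
      [1,2] "on" : S\NP
    [2,3] "the" : (S/(S\PP))\S
  [3,7] S\PP   <
    [3,4] "cat" : NP
    [4,7] (S\PP)\NP   <
      [4,6] S   <
        [4,5] "with" : S\NP
        [5,6] "sent" : S\(S\NP)
      [6,7] "heard" : ((S\PP)\NP)\S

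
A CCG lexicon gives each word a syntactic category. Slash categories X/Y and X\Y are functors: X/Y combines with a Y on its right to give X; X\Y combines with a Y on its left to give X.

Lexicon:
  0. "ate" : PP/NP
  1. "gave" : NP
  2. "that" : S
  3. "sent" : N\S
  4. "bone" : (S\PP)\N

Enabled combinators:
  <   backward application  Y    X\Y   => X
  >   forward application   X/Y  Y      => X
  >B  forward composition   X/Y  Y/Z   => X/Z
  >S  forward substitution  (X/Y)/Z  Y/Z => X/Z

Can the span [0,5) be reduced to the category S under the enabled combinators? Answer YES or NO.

YES

[0,5] S   <
  [0,2] PP   >
    [0,1] "ate" : PP/NP
    [1,2] "gave" : NP
  [2,5] S\PP   <
    [2,4] N   <
      [2,3] "that" : S
      [3,4] "sent" : N\S
    [4,5] "bone" : (S\PP)\N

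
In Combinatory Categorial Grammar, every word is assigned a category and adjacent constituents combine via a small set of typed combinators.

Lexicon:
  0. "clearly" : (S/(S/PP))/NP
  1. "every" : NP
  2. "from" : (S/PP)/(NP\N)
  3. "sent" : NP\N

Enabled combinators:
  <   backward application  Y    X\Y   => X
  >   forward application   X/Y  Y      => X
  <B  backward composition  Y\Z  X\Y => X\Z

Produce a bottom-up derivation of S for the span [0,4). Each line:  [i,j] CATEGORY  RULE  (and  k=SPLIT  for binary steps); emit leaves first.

[0,1] (S/(S/PP))/NP  lex  "clearly"
[1,2] NP  lex  "every"
[0,2] S/(S/PP)  >  k=1
[2,3] (S/PP)/(NP\N)  lex  "from"
[3,4] NP\N  lex  "sent"
[2,4] S/PP  >  k=3
[0,4] S  >  k=2

[0,4] S   >
  [0,2] S/(S/PP)   >
    [0,1] "clearly" : (S/(S/PP))/NP
    [1,2] "every" : NP
  [2,4] S/PP   >
    [2,3] "from" : (S/PP)/(NP\N)
    [3,4] "sent" : NP\N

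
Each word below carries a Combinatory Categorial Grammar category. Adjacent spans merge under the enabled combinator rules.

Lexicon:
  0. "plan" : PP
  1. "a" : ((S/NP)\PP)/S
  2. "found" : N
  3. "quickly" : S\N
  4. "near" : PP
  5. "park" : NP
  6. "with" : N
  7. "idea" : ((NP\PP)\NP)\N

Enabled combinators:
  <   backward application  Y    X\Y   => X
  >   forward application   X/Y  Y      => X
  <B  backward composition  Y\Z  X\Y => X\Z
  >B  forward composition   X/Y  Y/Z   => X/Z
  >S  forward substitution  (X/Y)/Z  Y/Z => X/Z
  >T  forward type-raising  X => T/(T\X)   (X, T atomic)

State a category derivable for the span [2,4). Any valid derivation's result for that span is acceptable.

[0,8] S   >
  [0,4] S/NP   <
    [0,1] "plan" : PP
    [1,4] (S/NP)\PP   >
      [1,2] "a" : ((S/NP)\PP)/S
      [2,4] S   >
        [2,3] S/(S\N)   >T
          [2,3] "found" : N
        [3,4] "quickly" : S\N
  [4,8] NP   >
    [4,5] NP/(NP\PP)   >T
      [4,5] "near" : PP
    [5,8] NP\PP   <
      [5,6] "park" : NP
      [6,8] (NP\PP)\NP   <
        [6,7] "with" : N
        [7,8] "idea" : ((NP\PP)\NP)\N

S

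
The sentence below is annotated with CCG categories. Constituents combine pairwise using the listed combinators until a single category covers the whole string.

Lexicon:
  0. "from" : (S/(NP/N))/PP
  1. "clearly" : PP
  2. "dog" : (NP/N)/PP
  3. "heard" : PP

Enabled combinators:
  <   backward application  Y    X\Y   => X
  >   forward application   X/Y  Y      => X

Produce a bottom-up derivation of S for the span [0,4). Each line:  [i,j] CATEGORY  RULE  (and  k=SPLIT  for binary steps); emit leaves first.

[0,1] (S/(NP/N))/PP  lex  "from"
[1,2] PP  lex  "clearly"
[0,2] S/(NP/N)  >  k=1
[2,3] (NP/N)/PP  lex  "dog"
[3,4] PP  lex  "heard"
[2,4] NP/N  >  k=3
[0,4] S  >  k=2

[0,4] S   >
  [0,2] S/(NP/N)   >
    [0,1] "from" : (S/(NP/N))/PP
    [1,2] "clearly" : PP
  [2,4] NP/N   >
    [2,3] "dog" : (NP/N)/PP
    [3,4] "heard" : PP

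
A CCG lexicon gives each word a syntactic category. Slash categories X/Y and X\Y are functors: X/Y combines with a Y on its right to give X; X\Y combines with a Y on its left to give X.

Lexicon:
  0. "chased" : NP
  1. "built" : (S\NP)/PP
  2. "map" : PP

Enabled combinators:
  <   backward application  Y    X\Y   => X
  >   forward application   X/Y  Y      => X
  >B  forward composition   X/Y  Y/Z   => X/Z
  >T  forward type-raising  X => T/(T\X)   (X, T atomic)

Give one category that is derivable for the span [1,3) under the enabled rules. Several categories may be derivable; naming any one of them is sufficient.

[0,3] S   <
  [0,1] "chased" : NP
  [1,3] S\NP   >
    [1,2] "built" : (S\NP)/PP
    [2,3] "map" : PP

S\NP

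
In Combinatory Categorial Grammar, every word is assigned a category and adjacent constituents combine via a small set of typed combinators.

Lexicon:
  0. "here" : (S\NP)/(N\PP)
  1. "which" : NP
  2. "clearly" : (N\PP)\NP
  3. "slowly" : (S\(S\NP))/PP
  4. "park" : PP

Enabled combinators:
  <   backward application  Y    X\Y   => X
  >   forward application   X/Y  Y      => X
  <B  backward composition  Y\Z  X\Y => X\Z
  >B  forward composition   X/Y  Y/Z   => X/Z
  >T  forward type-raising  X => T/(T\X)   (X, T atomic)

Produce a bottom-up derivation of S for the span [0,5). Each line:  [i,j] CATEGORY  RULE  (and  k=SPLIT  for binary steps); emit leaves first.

[0,5] S   <
  [0,3] S\NP   >
    [0,1] "here" : (S\NP)/(N\PP)
    [1,3] N\PP   <
      [1,2] "which" : NP
      [2,3] "clearly" : (N\PP)\NP
  [3,5] S\(S\NP)   >
    [3,4] "slowly" : (S\(S\NP))/PP
    [4,5] "park" : PP

[0,1] (S\NP)/(N\PP)  lex  "here"
[1,2] NP  lex  "which"
[2,3] (N\PP)\NP  lex  "clearly"
[1,3] N\PP  <  k=2
[0,3] S\NP  >  k=1
[3,4] (S\(S\NP))/PP  lex  "slowly"
[4,5] PP  lex  "park"
[3,5] S\(S\NP)  >  k=4
[0,5] S  <  k=3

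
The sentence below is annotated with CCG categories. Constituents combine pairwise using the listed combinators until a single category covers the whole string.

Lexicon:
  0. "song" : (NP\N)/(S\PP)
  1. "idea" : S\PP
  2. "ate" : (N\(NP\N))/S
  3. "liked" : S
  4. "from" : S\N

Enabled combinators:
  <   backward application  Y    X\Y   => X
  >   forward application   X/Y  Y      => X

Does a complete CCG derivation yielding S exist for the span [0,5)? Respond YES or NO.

[0,5] S   <
  [0,4] N   <
    [0,2] NP\N   >
      [0,1] "song" : (NP\N)/(S\PP)
      [1,2] "idea" : S\PP
    [2,4] N\(NP\N)   >
      [2,3] "ate" : (N\(NP\N))/S
      [3,4] "liked" : S
  [4,5] "from" : S\N

YES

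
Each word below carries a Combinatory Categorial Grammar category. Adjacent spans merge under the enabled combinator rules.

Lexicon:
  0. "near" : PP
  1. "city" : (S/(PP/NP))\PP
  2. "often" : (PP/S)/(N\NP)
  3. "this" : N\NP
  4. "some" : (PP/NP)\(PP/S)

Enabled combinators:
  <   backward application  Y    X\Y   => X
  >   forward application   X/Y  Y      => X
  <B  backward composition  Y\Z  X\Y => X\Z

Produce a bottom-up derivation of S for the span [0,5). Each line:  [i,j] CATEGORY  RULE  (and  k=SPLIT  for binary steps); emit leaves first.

[0,1] PP  lex  "near"
[1,2] (S/(PP/NP))\PP  lex  "city"
[0,2] S/(PP/NP)  <  k=1
[2,3] (PP/S)/(N\NP)  lex  "often"
[3,4] N\NP  lex  "this"
[2,4] PP/S  >  k=3
[4,5] (PP/NP)\(PP/S)  lex  "some"
[2,5] PP/NP  <  k=4
[0,5] S  >  k=2

[0,5] S   >
  [0,2] S/(PP/NP)   <
    [0,1] "near" : PP
    [1,2] "city" : (S/(PP/NP))\PP
  [2,5] PP/NP   <
    [2,4] PP/S   >
      [2,3] "often" : (PP/S)/(N\NP)
      [3,4] "this" : N\NP
    [4,5] "some" : (PP/NP)\(PP/S)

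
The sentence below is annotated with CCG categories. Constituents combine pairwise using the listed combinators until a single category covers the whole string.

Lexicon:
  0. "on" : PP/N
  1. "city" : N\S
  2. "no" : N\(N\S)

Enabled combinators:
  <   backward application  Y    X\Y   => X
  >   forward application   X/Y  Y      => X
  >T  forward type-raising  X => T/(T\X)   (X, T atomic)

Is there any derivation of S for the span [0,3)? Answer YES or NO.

NO

PP/N N\S N\(N\S)
CKY chart[0,3] = {N/(N\PP), NP/(NP\PP), PP, PP/(PP\PP), S/(S\PP)}; S ∉ chart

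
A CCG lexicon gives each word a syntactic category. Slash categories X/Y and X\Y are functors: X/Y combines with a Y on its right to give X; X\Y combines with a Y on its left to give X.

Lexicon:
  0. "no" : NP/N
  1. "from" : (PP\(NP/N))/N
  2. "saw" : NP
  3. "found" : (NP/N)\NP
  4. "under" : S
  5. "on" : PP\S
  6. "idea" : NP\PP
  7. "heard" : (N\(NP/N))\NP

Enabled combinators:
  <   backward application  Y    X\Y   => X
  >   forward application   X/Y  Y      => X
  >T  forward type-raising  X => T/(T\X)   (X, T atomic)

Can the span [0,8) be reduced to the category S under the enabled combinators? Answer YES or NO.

NP/N (PP\(NP/N))/N NP (NP/N)\NP S PP\S NP\PP (N\(NP/N))\NP
CKY chart[0,8] = {N/(N\PP), NP/(NP\PP), PP, PP/(PP\PP), S/(S\PP)}; S ∉ chart

NO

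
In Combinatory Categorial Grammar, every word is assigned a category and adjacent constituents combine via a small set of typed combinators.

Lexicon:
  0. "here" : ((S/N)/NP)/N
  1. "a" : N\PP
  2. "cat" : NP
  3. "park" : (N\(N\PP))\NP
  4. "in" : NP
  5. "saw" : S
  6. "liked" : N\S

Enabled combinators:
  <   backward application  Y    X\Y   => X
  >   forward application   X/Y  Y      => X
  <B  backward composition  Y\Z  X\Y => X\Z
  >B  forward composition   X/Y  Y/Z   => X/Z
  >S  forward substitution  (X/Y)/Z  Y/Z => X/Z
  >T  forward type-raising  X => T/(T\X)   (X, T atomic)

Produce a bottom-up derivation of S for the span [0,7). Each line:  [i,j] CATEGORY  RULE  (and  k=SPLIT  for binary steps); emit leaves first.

[0,1] ((S/N)/NP)/N  lex  "here"
[1,2] N\PP  lex  "a"
[2,3] NP  lex  "cat"
[3,4] (N\(N\PP))\NP  lex  "park"
[2,4] N\(N\PP)  <  k=3
[1,4] N  <  k=2
[0,4] (S/N)/NP  >  k=1
[4,5] NP  lex  "in"
[0,5] S/N  >  k=4
[5,6] S  lex  "saw"
[6,7] N\S  lex  "liked"
[5,7] N  <  k=6
[0,7] S  >  k=5

[0,7] S   >
  [0,5] S/N   >
    [0,4] (S/N)/NP   >
      [0,1] "here" : ((S/N)/NP)/N
      [1,4] N   <
        [1,2] "a" : N\PP
        [2,4] N\(N\PP)   <
          [2,3] "cat" : NP
          [3,4] "park" : (N\(N\PP))\NP
    [4,5] "in" : NP
  [5,7] N   <
    [5,6] "saw" : S
    [6,7] "liked" : N\S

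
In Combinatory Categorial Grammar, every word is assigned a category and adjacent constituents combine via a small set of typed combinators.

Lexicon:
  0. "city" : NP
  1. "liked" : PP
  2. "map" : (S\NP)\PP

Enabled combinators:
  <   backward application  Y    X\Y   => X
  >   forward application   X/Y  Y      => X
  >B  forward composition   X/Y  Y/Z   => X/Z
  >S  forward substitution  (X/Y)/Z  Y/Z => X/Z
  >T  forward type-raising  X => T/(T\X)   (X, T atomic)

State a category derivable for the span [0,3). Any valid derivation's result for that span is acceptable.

S

[0,3] S   <
  [0,1] "city" : NP
  [1,3] S\NP   <
    [1,2] "liked" : PP
    [2,3] "map" : (S\NP)\PP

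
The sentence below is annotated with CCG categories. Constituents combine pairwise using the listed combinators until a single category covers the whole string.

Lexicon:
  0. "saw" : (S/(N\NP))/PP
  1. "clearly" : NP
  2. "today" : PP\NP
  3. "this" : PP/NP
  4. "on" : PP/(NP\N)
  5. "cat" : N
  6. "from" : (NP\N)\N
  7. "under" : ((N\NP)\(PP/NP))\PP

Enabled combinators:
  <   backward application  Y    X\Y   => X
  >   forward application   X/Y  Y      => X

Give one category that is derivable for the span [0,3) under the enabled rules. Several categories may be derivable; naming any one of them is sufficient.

[0,8] S   >
  [0,3] S/(N\NP)   >
    [0,1] "saw" : (S/(N\NP))/PP
    [1,3] PP   <
      [1,2] "clearly" : NP
      [2,3] "today" : PP\NP
  [3,8] N\NP   <
    [3,4] "this" : PP/NP
    [4,8] (N\NP)\(PP/NP)   <
      [4,7] PP   >
        [4,5] "on" : PP/(NP\N)
        [5,7] NP\N   <
          [5,6] "cat" : N
          [6,7] "from" : (NP\N)\N
      [7,8] "under" : ((N\NP)\(PP/NP))\PP

S/(N\NP)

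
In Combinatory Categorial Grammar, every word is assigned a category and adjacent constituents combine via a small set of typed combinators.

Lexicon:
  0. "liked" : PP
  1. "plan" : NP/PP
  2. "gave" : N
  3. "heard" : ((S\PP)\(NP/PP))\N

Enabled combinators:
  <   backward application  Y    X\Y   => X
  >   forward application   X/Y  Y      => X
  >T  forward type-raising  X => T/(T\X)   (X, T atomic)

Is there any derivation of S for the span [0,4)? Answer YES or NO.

[0,4] S   >
  [0,1] S/(S\PP)   >T
    [0,1] "liked" : PP
  [1,4] S\PP   <
    [1,2] "plan" : NP/PP
    [2,4] (S\PP)\(NP/PP)   <
      [2,3] "gave" : N
      [3,4] "heard" : ((S\PP)\(NP/PP))\N

YES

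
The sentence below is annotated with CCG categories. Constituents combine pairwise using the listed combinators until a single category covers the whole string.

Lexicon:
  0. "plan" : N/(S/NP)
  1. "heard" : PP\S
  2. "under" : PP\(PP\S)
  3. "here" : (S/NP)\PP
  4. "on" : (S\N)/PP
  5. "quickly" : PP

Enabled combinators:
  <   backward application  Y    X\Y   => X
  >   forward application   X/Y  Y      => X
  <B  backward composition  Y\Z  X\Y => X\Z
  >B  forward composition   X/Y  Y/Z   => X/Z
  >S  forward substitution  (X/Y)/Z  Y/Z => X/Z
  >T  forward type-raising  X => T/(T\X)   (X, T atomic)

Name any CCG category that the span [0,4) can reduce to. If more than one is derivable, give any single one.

[0,6] S   <
  [0,4] N   >
    [0,1] "plan" : N/(S/NP)
    [1,4] S/NP   <
      [1,3] PP   <
        [1,2] "heard" : PP\S
        [2,3] "under" : PP\(PP\S)
      [3,4] "here" : (S/NP)\PP
  [4,6] S\N   >
    [4,5] "on" : (S\N)/PP
    [5,6] "quickly" : PP

N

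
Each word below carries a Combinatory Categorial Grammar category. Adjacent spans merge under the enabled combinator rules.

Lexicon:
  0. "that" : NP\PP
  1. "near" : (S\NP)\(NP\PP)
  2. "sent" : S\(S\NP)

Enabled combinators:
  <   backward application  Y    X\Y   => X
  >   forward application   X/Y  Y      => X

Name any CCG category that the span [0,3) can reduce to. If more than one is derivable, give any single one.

[0,3] S   <
  [0,2] S\NP   <
    [0,1] "that" : NP\PP
    [1,2] "near" : (S\NP)\(NP\PP)
  [2,3] "sent" : S\(S\NP)

S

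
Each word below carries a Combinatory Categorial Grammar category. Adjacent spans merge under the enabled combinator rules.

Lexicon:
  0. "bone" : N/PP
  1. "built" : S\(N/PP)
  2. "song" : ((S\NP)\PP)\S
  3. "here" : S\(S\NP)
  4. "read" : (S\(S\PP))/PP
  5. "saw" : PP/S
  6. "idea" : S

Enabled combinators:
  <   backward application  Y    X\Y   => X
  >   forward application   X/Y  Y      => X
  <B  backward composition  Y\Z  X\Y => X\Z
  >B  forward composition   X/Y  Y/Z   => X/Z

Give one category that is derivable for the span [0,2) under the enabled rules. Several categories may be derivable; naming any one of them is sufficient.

[0,7] S   <
  [0,4] S\PP   <B
    [0,3] (S\NP)\PP   <
      [0,2] S   <
        [0,1] "bone" : N/PP
        [1,2] "built" : S\(N/PP)
      [2,3] "song" : ((S\NP)\PP)\S
    [3,4] "here" : S\(S\NP)
  [4,7] S\(S\PP)   >
    [4,5] "read" : (S\(S\PP))/PP
    [5,7] PP   >
      [5,6] "saw" : PP/S
      [6,7] "idea" : S

S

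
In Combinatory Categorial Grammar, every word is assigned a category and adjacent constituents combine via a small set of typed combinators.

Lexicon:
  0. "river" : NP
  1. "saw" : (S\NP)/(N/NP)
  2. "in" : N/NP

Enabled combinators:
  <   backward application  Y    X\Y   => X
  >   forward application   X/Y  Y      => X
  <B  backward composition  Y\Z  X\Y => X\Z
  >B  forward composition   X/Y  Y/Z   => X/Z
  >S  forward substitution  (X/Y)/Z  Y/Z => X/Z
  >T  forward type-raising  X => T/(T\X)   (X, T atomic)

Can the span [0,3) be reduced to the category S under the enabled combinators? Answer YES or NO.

YES

[0,3] S   <
  [0,1] "river" : NP
  [1,3] S\NP   >
    [1,2] "saw" : (S\NP)/(N/NP)
    [2,3] "in" : N/NP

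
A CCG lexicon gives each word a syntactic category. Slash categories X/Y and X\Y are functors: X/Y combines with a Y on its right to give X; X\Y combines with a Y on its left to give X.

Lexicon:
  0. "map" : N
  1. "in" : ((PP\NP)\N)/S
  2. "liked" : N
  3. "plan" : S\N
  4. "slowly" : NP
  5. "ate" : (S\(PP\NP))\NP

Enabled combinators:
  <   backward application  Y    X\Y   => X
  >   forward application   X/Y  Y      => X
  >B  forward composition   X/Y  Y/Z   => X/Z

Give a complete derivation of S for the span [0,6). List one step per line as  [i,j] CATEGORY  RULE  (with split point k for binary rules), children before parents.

[0,6] S   <
  [0,4] PP\NP   <
    [0,1] "map" : N
    [1,4] (PP\NP)\N   >
      [1,2] "in" : ((PP\NP)\N)/S
      [2,4] S   <
        [2,3] "liked" : N
        [3,4] "plan" : S\N
  [4,6] S\(PP\NP)   <
    [4,5] "slowly" : NP
    [5,6] "ate" : (S\(PP\NP))\NP

[0,1] N  lex  "map"
[1,2] ((PP\NP)\N)/S  lex  "in"
[2,3] N  lex  "liked"
[3,4] S\N  lex  "plan"
[2,4] S  <  k=3
[1,4] (PP\NP)\N  >  k=2
[0,4] PP\NP  <  k=1
[4,5] NP  lex  "slowly"
[5,6] (S\(PP\NP))\NP  lex  "ate"
[4,6] S\(PP\NP)  <  k=5
[0,6] S  <  k=4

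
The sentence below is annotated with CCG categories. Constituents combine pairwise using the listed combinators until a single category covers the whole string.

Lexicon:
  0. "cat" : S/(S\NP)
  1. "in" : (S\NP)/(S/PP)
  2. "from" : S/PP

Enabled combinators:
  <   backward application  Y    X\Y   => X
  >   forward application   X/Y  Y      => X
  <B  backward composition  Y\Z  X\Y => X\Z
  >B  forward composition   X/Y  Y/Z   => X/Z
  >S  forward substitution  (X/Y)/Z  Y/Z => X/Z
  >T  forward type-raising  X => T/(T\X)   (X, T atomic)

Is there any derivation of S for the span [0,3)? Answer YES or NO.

YES

[0,3] S   >
  [0,1] "cat" : S/(S\NP)
  [1,3] S\NP   >
    [1,2] "in" : (S\NP)/(S/PP)
    [2,3] "from" : S/PP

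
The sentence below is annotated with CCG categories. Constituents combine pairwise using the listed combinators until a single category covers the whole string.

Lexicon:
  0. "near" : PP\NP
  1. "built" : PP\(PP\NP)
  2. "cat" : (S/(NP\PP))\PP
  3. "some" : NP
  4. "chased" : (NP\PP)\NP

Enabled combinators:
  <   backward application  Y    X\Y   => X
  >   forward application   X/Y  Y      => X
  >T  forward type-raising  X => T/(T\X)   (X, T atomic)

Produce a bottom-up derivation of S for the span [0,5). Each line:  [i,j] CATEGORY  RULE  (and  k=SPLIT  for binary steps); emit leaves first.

[0,5] S   >
  [0,3] S/(NP\PP)   <
    [0,2] PP   <
      [0,1] "near" : PP\NP
      [1,2] "built" : PP\(PP\NP)
    [2,3] "cat" : (S/(NP\PP))\PP
  [3,5] NP\PP   <
    [3,4] "some" : NP
    [4,5] "chased" : (NP\PP)\NP

[0,1] PP\NP  lex  "near"
[1,2] PP\(PP\NP)  lex  "built"
[0,2] PP  <  k=1
[2,3] (S/(NP\PP))\PP  lex  "cat"
[0,3] S/(NP\PP)  <  k=2
[3,4] NP  lex  "some"
[4,5] (NP\PP)\NP  lex  "chased"
[3,5] NP\PP  <  k=4
[0,5] S  >  k=3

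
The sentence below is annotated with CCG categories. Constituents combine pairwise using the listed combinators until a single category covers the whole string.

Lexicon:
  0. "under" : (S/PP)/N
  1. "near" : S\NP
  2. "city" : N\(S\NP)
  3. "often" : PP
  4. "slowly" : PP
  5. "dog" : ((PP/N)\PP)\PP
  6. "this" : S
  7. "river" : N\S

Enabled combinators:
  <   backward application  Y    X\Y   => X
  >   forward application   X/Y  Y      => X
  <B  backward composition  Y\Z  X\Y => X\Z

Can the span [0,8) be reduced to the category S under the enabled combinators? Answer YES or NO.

[0,8] S   >
  [0,3] S/PP   >
    [0,1] "under" : (S/PP)/N
    [1,3] N   <
      [1,2] "near" : S\NP
      [2,3] "city" : N\(S\NP)
  [3,8] PP   >
    [3,6] PP/N   <
      [3,4] "often" : PP
      [4,6] (PP/N)\PP   <
        [4,5] "slowly" : PP
        [5,6] "dog" : ((PP/N)\PP)\PP
    [6,8] N   <
      [6,7] "this" : S
      [7,8] "river" : N\S

YES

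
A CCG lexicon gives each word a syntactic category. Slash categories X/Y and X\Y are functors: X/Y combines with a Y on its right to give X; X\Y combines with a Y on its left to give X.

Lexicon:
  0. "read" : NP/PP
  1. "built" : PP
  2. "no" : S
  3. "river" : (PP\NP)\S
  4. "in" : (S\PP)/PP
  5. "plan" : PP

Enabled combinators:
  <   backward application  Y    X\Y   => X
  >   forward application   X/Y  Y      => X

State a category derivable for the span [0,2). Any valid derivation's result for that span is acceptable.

NP

[0,6] S   <
  [0,4] PP   <
    [0,2] NP   >
      [0,1] "read" : NP/PP
      [1,2] "built" : PP
    [2,4] PP\NP   <
      [2,3] "no" : S
      [3,4] "river" : (PP\NP)\S
  [4,6] S\PP   >
    [4,5] "in" : (S\PP)/PP
    [5,6] "plan" : PP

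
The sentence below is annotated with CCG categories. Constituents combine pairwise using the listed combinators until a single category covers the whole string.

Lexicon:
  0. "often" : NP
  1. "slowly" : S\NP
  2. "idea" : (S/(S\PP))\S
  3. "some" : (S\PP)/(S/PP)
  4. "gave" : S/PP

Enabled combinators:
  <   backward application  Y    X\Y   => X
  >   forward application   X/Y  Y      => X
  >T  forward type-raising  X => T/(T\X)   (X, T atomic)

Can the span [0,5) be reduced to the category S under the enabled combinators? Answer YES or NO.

YES

[0,5] S   >
  [0,3] S/(S\PP)   <
    [0,2] S   <
      [0,1] "often" : NP
      [1,2] "slowly" : S\NP
    [2,3] "idea" : (S/(S\PP))\S
  [3,5] S\PP   >
    [3,4] "some" : (S\PP)/(S/PP)
    [4,5] "gave" : S/PP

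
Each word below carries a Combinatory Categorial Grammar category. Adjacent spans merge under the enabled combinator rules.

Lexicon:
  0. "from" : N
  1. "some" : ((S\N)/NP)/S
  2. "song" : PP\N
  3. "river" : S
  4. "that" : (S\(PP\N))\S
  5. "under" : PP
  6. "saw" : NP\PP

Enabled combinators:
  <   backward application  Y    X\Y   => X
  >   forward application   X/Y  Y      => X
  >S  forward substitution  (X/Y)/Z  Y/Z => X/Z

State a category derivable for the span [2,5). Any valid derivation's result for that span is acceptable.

S

[0,7] S   <
  [0,1] "from" : N
  [1,7] S\N   >
    [1,5] (S\N)/NP   >
      [1,2] "some" : ((S\N)/NP)/S
      [2,5] S   <
        [2,3] "song" : PP\N
        [3,5] S\(PP\N)   <
          [3,4] "river" : S
          [4,5] "that" : (S\(PP\N))\S
    [5,7] NP   <
      [5,6] "under" : PP
      [6,7] "saw" : NP\PP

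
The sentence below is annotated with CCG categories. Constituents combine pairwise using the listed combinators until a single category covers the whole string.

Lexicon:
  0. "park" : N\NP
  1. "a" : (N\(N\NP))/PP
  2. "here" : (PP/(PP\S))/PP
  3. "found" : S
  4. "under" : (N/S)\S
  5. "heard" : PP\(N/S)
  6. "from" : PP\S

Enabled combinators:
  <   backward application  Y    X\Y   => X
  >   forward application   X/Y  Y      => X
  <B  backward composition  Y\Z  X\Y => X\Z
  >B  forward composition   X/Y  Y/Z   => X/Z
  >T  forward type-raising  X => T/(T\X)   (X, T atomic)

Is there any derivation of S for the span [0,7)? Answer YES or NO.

N\NP (N\(N\NP))/PP (PP/(PP\S))/PP S (N/S)\S PP\(N/S) PP\S
CKY chart[0,7] = {N, N/(N\N), NP/(NP\N), PP/(PP\N), S/(S\N)}; S ∉ chart

NO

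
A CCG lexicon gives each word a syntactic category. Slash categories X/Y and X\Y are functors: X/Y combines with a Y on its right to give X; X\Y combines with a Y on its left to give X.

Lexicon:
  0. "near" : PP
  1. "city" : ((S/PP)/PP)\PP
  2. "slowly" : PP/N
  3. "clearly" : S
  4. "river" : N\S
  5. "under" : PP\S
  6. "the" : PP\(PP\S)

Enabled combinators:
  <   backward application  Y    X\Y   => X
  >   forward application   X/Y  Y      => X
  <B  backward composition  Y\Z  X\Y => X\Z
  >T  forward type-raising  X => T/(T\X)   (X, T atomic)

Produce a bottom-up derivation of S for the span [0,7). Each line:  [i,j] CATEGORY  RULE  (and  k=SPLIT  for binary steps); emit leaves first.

[0,1] PP  lex  "near"
[1,2] ((S/PP)/PP)\PP  lex  "city"
[0,2] (S/PP)/PP  <  k=1
[2,3] PP/N  lex  "slowly"
[3,4] S  lex  "clearly"
[3,4] N/(N\S)  >T
[4,5] N\S  lex  "river"
[3,5] N  >  k=4
[2,5] PP  >  k=3
[0,5] S/PP  >  k=2
[5,6] PP\S  lex  "under"
[6,7] PP\(PP\S)  lex  "the"
[5,7] PP  <  k=6
[0,7] S  >  k=5

[0,7] S   >
  [0,5] S/PP   >
    [0,2] (S/PP)/PP   <
      [0,1] "near" : PP
      [1,2] "city" : ((S/PP)/PP)\PP
    [2,5] PP   >
      [2,3] "slowly" : PP/N
      [3,5] N   >
        [3,4] N/(N\S)   >T
          [3,4] "clearly" : S
        [4,5] "river" : N\S
  [5,7] PP   <
    [5,6] "under" : PP\S
    [6,7] "the" : PP\(PP\S)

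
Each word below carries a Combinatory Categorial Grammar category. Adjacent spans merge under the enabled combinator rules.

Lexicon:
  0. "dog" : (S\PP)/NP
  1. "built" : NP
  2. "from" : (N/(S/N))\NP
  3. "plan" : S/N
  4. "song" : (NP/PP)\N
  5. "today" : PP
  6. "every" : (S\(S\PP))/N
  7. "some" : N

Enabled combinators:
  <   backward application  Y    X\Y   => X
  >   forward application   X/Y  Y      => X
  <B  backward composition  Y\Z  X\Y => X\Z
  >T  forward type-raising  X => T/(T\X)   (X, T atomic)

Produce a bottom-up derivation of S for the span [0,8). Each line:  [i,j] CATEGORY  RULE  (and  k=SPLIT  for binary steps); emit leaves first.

[0,8] S   <
  [0,6] S\PP   >
    [0,1] "dog" : (S\PP)/NP
    [1,6] NP   >
      [1,5] NP/PP   <
        [1,4] N   >
          [1,3] N/(S/N)   <
            [1,2] "built" : NP
            [2,3] "from" : (N/(S/N))\NP
          [3,4] "plan" : S/N
        [4,5] "song" : (NP/PP)\N
      [5,6] "today" : PP
  [6,8] S\(S\PP)   >
    [6,7] "every" : (S\(S\PP))/N
    [7,8] "some" : N

[0,1] (S\PP)/NP  lex  "dog"
[1,2] NP  lex  "built"
[2,3] (N/(S/N))\NP  lex  "from"
[1,3] N/(S/N)  <  k=2
[3,4] S/N  lex  "plan"
[1,4] N  >  k=3
[4,5] (NP/PP)\N  lex  "song"
[1,5] NP/PP  <  k=4
[5,6] PP  lex  "today"
[1,6] NP  >  k=5
[0,6] S\PP  >  k=1
[6,7] (S\(S\PP))/N  lex  "every"
[7,8] N  lex  "some"
[6,8] S\(S\PP)  >  k=7
[0,8] S  <  k=6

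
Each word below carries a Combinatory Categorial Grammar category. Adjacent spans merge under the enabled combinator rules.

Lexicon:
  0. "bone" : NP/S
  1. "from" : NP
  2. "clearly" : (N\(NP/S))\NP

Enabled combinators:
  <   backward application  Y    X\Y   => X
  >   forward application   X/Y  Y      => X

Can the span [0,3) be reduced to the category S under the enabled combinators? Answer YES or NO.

NO

NP/S NP (N\(NP/S))\NP
CKY chart[0,3] = {N}; S ∉ chart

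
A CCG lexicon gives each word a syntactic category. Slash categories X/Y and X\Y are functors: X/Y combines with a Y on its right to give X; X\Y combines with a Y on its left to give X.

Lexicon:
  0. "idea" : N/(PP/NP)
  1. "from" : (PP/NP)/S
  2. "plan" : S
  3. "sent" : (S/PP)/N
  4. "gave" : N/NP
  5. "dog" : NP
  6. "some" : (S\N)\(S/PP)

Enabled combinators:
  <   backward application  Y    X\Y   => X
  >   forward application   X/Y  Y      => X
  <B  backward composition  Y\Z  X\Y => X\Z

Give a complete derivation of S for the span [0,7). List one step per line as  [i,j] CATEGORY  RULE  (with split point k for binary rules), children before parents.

[0,7] S   <
  [0,3] N   >
    [0,1] "idea" : N/(PP/NP)
    [1,3] PP/NP   >
      [1,2] "from" : (PP/NP)/S
      [2,3] "plan" : S
  [3,7] S\N   <
    [3,6] S/PP   >
      [3,4] "sent" : (S/PP)/N
      [4,6] N   >
        [4,5] "gave" : N/NP
        [5,6] "dog" : NP
    [6,7] "some" : (S\N)\(S/PP)

[0,1] N/(PP/NP)  lex  "idea"
[1,2] (PP/NP)/S  lex  "from"
[2,3] S  lex  "plan"
[1,3] PP/NP  >  k=2
[0,3] N  >  k=1
[3,4] (S/PP)/N  lex  "sent"
[4,5] N/NP  lex  "gave"
[5,6] NP  lex  "dog"
[4,6] N  >  k=5
[3,6] S/PP  >  k=4
[6,7] (S\N)\(S/PP)  lex  "some"
[3,7] S\N  <  k=6
[0,7] S  <  k=3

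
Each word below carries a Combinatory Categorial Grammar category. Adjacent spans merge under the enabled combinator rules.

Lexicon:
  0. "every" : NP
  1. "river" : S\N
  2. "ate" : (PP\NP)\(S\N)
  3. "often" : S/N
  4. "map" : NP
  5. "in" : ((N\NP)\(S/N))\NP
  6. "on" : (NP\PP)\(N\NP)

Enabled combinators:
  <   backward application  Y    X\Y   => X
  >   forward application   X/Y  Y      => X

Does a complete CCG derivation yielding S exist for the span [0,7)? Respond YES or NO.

NO

NP S\N (PP\NP)\(S\N) S/N NP ((N\NP)\(S/N))\NP (NP\PP)\(N\NP)
CKY chart[0,7] = {NP}; S ∉ chart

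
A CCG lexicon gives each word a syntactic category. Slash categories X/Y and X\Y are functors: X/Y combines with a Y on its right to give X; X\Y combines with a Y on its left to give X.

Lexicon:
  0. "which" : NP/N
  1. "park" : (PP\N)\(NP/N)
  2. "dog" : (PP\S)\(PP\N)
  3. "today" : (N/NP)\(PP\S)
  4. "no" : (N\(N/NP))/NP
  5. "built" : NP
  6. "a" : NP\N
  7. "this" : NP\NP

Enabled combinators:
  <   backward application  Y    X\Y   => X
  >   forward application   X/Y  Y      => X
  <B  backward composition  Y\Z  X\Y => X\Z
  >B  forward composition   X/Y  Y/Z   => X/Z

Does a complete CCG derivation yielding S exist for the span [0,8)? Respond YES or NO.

NO

NP/N (PP\N)\(NP/N) (PP\S)\(PP\N) (N/NP)\(PP\S) (N\(N/NP))/NP NP NP\N NP\NP
CKY chart[0,8] = {NP}; S ∉ chart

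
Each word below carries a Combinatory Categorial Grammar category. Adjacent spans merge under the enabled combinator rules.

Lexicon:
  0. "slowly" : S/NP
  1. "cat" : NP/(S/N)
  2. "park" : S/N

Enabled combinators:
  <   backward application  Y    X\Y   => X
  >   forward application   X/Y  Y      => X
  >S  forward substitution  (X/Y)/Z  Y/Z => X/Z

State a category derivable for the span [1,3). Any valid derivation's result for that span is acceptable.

[0,3] S   >
  [0,1] "slowly" : S/NP
  [1,3] NP   >
    [1,2] "cat" : NP/(S/N)
    [2,3] "park" : S/N

NP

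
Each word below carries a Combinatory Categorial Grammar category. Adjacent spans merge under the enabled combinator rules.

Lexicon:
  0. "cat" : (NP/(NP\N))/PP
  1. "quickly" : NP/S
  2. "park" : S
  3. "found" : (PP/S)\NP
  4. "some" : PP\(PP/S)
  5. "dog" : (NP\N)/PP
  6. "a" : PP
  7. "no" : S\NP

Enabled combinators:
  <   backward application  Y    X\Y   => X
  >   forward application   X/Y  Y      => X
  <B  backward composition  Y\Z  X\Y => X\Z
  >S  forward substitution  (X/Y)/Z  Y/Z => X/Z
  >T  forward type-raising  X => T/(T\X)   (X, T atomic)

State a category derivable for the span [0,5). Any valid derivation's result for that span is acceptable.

NP/(NP\N)

[0,8] S   <
  [0,7] NP   >
    [0,5] NP/(NP\N)   >
      [0,1] "cat" : (NP/(NP\N))/PP
      [1,5] PP   <
        [1,3] NP   >
          [1,2] "quickly" : NP/S
          [2,3] "park" : S
        [3,5] PP\NP   <B
          [3,4] "found" : (PP/S)\NP
          [4,5] "some" : PP\(PP/S)
    [5,7] NP\N   >
      [5,6] "dog" : (NP\N)/PP
      [6,7] "a" : PP
  [7,8] "no" : S\NP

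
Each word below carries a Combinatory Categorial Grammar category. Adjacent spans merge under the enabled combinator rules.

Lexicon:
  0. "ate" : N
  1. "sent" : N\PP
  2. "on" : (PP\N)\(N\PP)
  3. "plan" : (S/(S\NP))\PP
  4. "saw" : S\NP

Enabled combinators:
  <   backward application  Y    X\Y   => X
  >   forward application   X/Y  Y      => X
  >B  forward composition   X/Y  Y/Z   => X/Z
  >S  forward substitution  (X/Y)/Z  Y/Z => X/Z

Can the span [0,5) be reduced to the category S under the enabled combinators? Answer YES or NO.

[0,5] S   >
  [0,4] S/(S\NP)   <
    [0,3] PP   <
      [0,1] "ate" : N
      [1,3] PP\N   <
        [1,2] "sent" : N\PP
        [2,3] "on" : (PP\N)\(N\PP)
    [3,4] "plan" : (S/(S\NP))\PP
  [4,5] "saw" : S\NP

YES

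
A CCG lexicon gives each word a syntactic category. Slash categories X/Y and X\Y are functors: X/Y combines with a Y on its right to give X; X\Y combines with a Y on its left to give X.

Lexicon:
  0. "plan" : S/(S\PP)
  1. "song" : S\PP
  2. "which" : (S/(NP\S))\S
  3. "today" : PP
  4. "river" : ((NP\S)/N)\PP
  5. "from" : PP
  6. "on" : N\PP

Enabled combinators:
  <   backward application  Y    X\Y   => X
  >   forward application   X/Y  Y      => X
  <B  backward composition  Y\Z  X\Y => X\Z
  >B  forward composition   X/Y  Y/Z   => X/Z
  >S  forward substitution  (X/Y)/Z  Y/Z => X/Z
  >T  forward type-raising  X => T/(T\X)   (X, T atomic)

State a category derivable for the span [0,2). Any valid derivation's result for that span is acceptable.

[0,7] S   >
  [0,5] S/N   >B
    [0,3] S/(NP\S)   <
      [0,2] S   >
        [0,1] "plan" : S/(S\PP)
        [1,2] "song" : S\PP
      [2,3] "which" : (S/(NP\S))\S
    [3,5] (NP\S)/N   <
      [3,4] "today" : PP
      [4,5] "river" : ((NP\S)/N)\PP
  [5,7] N   <
    [5,6] "from" : PP
    [6,7] "on" : N\PP

S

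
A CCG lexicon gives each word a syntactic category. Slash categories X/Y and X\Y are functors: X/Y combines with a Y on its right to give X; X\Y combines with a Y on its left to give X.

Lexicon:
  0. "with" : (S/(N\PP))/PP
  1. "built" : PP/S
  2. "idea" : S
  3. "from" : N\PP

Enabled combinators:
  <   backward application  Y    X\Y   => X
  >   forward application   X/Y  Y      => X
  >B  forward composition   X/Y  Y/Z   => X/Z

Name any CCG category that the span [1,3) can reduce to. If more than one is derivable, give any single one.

[0,4] S   >
  [0,3] S/(N\PP)   >
    [0,1] "with" : (S/(N\PP))/PP
    [1,3] PP   >
      [1,2] "built" : PP/S
      [2,3] "idea" : S
  [3,4] "from" : N\PP

PP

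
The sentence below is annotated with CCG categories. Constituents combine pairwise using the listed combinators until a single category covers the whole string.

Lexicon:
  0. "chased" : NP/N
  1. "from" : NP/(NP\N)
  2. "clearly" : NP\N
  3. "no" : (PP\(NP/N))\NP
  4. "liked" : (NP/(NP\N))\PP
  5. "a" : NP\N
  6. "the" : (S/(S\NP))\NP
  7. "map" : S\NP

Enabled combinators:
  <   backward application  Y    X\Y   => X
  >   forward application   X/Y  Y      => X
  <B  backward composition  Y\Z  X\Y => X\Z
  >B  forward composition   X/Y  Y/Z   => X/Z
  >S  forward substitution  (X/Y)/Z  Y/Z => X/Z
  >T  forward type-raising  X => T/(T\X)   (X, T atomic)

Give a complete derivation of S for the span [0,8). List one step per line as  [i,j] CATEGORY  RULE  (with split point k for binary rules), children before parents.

[0,8] S   >
  [0,7] S/(S\NP)   <
    [0,6] NP   >
      [0,5] NP/(NP\N)   <
        [0,4] PP   <
          [0,1] "chased" : NP/N
          [1,4] PP\(NP/N)   <
            [1,3] NP   >
              [1,2] "from" : NP/(NP\N)
              [2,3] "clearly" : NP\N
            [3,4] "no" : (PP\(NP/N))\NP
        [4,5] "liked" : (NP/(NP\N))\PP
      [5,6] "a" : NP\N
    [6,7] "the" : (S/(S\NP))\NP
  [7,8] "map" : S\NP

[0,1] NP/N  lex  "chased"
[1,2] NP/(NP\N)  lex  "from"
[2,3] NP\N  lex  "clearly"
[1,3] NP  >  k=2
[3,4] (PP\(NP/N))\NP  lex  "no"
[1,4] PP\(NP/N)  <  k=3
[0,4] PP  <  k=1
[4,5] (NP/(NP\N))\PP  lex  "liked"
[0,5] NP/(NP\N)  <  k=4
[5,6] NP\N  lex  "a"
[0,6] NP  >  k=5
[6,7] (S/(S\NP))\NP  lex  "the"
[0,7] S/(S\NP)  <  k=6
[7,8] S\NP  lex  "map"
[0,8] S  >  k=7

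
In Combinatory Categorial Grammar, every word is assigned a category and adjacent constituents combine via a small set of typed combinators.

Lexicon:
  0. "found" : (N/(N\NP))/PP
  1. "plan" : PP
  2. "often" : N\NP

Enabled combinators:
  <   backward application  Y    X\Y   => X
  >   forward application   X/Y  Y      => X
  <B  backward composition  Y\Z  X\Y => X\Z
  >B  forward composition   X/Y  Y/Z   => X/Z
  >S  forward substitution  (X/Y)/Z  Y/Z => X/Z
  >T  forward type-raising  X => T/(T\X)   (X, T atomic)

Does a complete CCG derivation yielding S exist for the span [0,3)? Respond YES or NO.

(N/(N\NP))/PP PP N\NP
CKY chart[0,3] = {N, N/(N\N), NP/(NP\N), PP/(PP\N), S/(S\N)}; S ∉ chart

NO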